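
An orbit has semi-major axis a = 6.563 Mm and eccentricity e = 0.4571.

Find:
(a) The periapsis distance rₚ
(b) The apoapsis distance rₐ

Convert to SI: a = 6.563 Mm = 6.563e+06 m.
(a) rₚ = a(1 − e) = 6.563e+06 · (1 − 0.4571) = 6.563e+06 · 0.5429 ≈ 3.563e+06 m = 3.563 Mm.
(b) rₐ = a(1 + e) = 6.563e+06 · (1 + 0.4571) = 6.563e+06 · 1.4571 ≈ 9.563e+06 m = 9.563 Mm.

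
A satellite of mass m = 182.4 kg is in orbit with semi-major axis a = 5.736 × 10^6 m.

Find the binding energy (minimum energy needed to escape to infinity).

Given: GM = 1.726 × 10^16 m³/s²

Total orbital energy is E = −GMm/(2a); binding energy is E_bind = −E = GMm/(2a).
E_bind = 1.726e+16 · 182.4 / (2 · 5.736e+06) J ≈ 2.744e+11 J = 274.4 GJ.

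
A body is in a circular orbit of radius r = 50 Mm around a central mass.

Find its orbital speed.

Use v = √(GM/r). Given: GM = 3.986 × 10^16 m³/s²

Convert to SI: r = 50 Mm = 5e+07 m.
For a circular orbit, gravity supplies the centripetal force, so v = √(GM / r).
v = √(3.986e+16 / 5e+07) m/s ≈ 2.823e+04 m/s = 28.23 km/s.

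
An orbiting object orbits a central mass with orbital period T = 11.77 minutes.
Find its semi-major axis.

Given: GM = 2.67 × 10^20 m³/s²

Convert to SI: T = 11.77 minutes = 706.2 s.
Invert Kepler's third law: a = (GM · T² / (4π²))^(1/3).
Substituting T = 706.2 s and GM = 2.67e+20 m³/s²:
a = (2.67e+20 · (706.2)² / (4π²))^(1/3) m
a ≈ 1.5e+08 m = 150 Mm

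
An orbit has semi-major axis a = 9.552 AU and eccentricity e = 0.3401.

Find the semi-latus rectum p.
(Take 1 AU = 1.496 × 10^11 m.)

Convert to SI: a = 9.552 AU = 1.42898e+12 m.
p = a (1 − e²).
p = 1.42898e+12 · (1 − (0.3401)²) = 1.42898e+12 · 0.884332 ≈ 1.264e+12 m = 8.447 AU.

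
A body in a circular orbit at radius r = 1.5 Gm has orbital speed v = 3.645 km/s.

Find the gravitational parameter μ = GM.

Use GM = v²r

Convert to SI: r = 1.5 Gm = 1.5e+09 m; v = 3.645 km/s = 3645 m/s.
For a circular orbit v² = GM/r, so GM = v² · r.
GM = (3645)² · 1.5e+09 m³/s² ≈ 1.993e+16 m³/s² = 1.993 × 10^16 m³/s².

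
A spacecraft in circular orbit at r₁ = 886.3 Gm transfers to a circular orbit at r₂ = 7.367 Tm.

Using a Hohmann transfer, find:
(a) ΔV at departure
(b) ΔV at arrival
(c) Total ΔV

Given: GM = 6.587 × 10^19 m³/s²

Convert to SI: r₁ = 886.3 Gm = 8.863e+11 m; r₂ = 7.367 Tm = 7.367e+12 m.
Transfer semi-major axis: a_t = (r₁ + r₂)/2 = (8.863e+11 + 7.367e+12)/2 = 4.12665e+12 m.
Circular speeds: v₁ = √(GM/r₁) = 8620.92 m/s, v₂ = √(GM/r₂) = 2990.19 m/s.
Transfer speeds (vis-viva v² = GM(2/r − 1/a_t)): v₁ᵗ = 11518.6 m/s, v₂ᵗ = 1385.77 m/s.
(a) ΔV₁ = |v₁ᵗ − v₁| ≈ 2898 m/s = 2.898 km/s.
(b) ΔV₂ = |v₂ − v₂ᵗ| ≈ 1604 m/s = 1.604 km/s.
(c) ΔV_total = ΔV₁ + ΔV₂ ≈ 4502 m/s = 4.502 km/s.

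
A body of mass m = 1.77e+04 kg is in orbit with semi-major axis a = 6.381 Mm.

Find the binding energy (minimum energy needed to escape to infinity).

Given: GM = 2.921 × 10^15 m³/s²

Convert to SI: a = 6.381 Mm = 6.381e+06 m.
Total orbital energy is E = −GMm/(2a); binding energy is E_bind = −E = GMm/(2a).
E_bind = 2.921e+15 · 1.77e+04 / (2 · 6.381e+06) J ≈ 4.051e+12 J = 4.051 TJ.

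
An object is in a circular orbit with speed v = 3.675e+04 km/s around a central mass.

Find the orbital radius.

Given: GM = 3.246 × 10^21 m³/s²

Convert to SI: v = 3.675e+04 km/s = 3.675e+07 m/s.
For a circular orbit, v² = GM / r, so r = GM / v².
r = 3.246e+21 / (3.675e+07)² m ≈ 2.403e+06 m = 2.403 × 10^6 m.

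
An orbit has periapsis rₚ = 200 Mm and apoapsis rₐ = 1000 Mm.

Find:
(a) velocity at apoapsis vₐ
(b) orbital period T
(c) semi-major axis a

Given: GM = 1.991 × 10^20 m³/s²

Convert to SI: rₚ = 200 Mm = 2e+08 m; rₐ = 1000 Mm = 1e+09 m.
(a) With a = (rₚ + rₐ)/2 = 6e+08 m, vₐ = √(GM (2/rₐ − 1/a)) = √(1.991e+20 · (2/1e+09 − 1/6e+08)) m/s ≈ 2.576e+05 m/s
(b) With a = (rₚ + rₐ)/2 = 6e+08 m, T = 2π √(a³/GM) = 2π √((6e+08)³/1.991e+20) s ≈ 6544 s
(c) a = (rₚ + rₐ)/2 = (2e+08 + 1e+09)/2 ≈ 6e+08 m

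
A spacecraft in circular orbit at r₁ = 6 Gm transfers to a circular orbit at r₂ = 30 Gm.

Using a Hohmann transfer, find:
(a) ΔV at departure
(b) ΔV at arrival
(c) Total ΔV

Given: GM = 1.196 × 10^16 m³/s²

Convert to SI: r₁ = 6 Gm = 6e+09 m; r₂ = 30 Gm = 3e+10 m.
Transfer semi-major axis: a_t = (r₁ + r₂)/2 = (6e+09 + 3e+10)/2 = 1.8e+10 m.
Circular speeds: v₁ = √(GM/r₁) = 1411.85 m/s, v₂ = √(GM/r₂) = 631.401 m/s.
Transfer speeds (vis-viva v² = GM(2/r − 1/a_t)): v₁ᵗ = 1822.7 m/s, v₂ᵗ = 364.539 m/s.
(a) ΔV₁ = |v₁ᵗ − v₁| ≈ 410.8 m/s = 410.8 m/s.
(b) ΔV₂ = |v₂ − v₂ᵗ| ≈ 266.9 m/s = 266.9 m/s.
(c) ΔV_total = ΔV₁ + ΔV₂ ≈ 677.7 m/s = 677.7 m/s.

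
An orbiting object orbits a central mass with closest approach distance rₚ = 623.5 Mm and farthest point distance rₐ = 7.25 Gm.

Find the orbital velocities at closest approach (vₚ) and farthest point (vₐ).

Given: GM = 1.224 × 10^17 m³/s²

Convert to SI: rₚ = 623.5 Mm = 6.235e+08 m; rₐ = 7.25 Gm = 7.25e+09 m.
Use the vis-viva equation v² = GM(2/r − 1/a) with a = (rₚ + rₐ)/2 = (6.235e+08 + 7.25e+09)/2 = 3.93675e+09 m.
vₚ = √(GM · (2/rₚ − 1/a)) = √(1.224e+17 · (2/6.235e+08 − 1/3.93675e+09)) m/s ≈ 1.901e+04 m/s = 19.01 km/s.
vₐ = √(GM · (2/rₐ − 1/a)) = √(1.224e+17 · (2/7.25e+09 − 1/3.93675e+09)) m/s ≈ 1635 m/s = 1.635 km/s.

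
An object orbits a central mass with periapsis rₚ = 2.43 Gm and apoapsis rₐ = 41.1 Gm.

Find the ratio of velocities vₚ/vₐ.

Convert to SI: rₚ = 2.43 Gm = 2.43e+09 m; rₐ = 41.1 Gm = 4.11e+10 m.
Conservation of angular momentum gives rₚvₚ = rₐvₐ, so vₚ/vₐ = rₐ/rₚ.
vₚ/vₐ = 4.11e+10 / 2.43e+09 ≈ 16.91.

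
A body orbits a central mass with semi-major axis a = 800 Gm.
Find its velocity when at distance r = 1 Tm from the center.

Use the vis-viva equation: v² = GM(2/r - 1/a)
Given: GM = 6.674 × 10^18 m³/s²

Convert to SI: a = 800 Gm = 8e+11 m; r = 1 Tm = 1e+12 m.
Vis-viva: v = √(GM · (2/r − 1/a)).
2/r − 1/a = 2/1e+12 − 1/8e+11 = 7.5e-13 m⁻¹.
v = √(6.674e+18 · 7.5e-13) m/s ≈ 2237 m/s = 2.237 km/s.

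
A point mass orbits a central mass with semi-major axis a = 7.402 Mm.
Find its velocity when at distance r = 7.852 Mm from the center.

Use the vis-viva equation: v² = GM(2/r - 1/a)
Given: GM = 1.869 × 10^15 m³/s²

Convert to SI: a = 7.402 Mm = 7.402e+06 m; r = 7.852 Mm = 7.852e+06 m.
Vis-viva: v = √(GM · (2/r − 1/a)).
2/r − 1/a = 2/7.852e+06 − 1/7.402e+06 = 1.19614e-07 m⁻¹.
v = √(1.869e+15 · 1.19614e-07) m/s ≈ 1.495e+04 m/s = 14.95 km/s.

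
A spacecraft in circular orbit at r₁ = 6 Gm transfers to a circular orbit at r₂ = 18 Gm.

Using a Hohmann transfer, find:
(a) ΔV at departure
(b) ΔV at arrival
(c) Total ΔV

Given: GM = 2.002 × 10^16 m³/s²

Convert to SI: r₁ = 6 Gm = 6e+09 m; r₂ = 18 Gm = 1.8e+10 m.
Transfer semi-major axis: a_t = (r₁ + r₂)/2 = (6e+09 + 1.8e+10)/2 = 1.2e+10 m.
Circular speeds: v₁ = √(GM/r₁) = 1826.65 m/s, v₂ = √(GM/r₂) = 1054.62 m/s.
Transfer speeds (vis-viva v² = GM(2/r − 1/a_t)): v₁ᵗ = 2237.19 m/s, v₂ᵗ = 745.729 m/s.
(a) ΔV₁ = |v₁ᵗ − v₁| ≈ 410.5 m/s = 410.5 m/s.
(b) ΔV₂ = |v₂ − v₂ᵗ| ≈ 308.9 m/s = 308.9 m/s.
(c) ΔV_total = ΔV₁ + ΔV₂ ≈ 719.4 m/s = 719.4 m/s.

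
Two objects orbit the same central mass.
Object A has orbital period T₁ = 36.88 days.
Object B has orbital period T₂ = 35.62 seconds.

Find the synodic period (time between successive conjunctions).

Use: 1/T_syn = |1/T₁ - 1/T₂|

Convert to SI: T₁ = 36.88 days = 3.18643e+06 s.
T_syn = |T₁ · T₂ / (T₁ − T₂)|.
T_syn = |3.18643e+06 · 35.62 / (3.18643e+06 − 35.62)| s ≈ 35.62 s = 35.62 seconds.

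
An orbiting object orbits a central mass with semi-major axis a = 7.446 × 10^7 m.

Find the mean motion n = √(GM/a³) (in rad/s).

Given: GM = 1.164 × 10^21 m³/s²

n = √(GM / a³).
n = √(1.164e+21 / (7.446e+07)³) rad/s ≈ 0.0531 rad/s.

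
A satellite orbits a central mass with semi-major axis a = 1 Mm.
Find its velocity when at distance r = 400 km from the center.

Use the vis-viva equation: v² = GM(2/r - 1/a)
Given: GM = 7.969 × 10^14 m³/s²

Convert to SI: a = 1 Mm = 1e+06 m; r = 400 km = 400000 m.
Vis-viva: v = √(GM · (2/r − 1/a)).
2/r − 1/a = 2/400000 − 1/1e+06 = 4e-06 m⁻¹.
v = √(7.969e+14 · 4e-06) m/s ≈ 5.646e+04 m/s = 56.46 km/s.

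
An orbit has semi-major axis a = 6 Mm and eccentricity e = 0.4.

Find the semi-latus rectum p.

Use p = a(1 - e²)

Convert to SI: a = 6 Mm = 6e+06 m.
p = a (1 − e²).
p = 6e+06 · (1 − (0.4)²) = 6e+06 · 0.84 ≈ 5.04e+06 m = 5.04 Mm.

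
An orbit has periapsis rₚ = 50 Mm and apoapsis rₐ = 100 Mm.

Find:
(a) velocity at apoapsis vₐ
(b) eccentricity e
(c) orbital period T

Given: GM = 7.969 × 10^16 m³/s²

Convert to SI: rₚ = 50 Mm = 5e+07 m; rₐ = 100 Mm = 1e+08 m.
(a) With a = (rₚ + rₐ)/2 = 7.5e+07 m, vₐ = √(GM (2/rₐ − 1/a)) = √(7.969e+16 · (2/1e+08 − 1/7.5e+07)) m/s ≈ 2.305e+04 m/s
(b) e = (rₐ − rₚ)/(rₐ + rₚ) = (1e+08 − 5e+07)/(1e+08 + 5e+07) ≈ 0.3333
(c) With a = (rₚ + rₐ)/2 = 7.5e+07 m, T = 2π √(a³/GM) = 2π √((7.5e+07)³/7.969e+16) s ≈ 1.446e+04 s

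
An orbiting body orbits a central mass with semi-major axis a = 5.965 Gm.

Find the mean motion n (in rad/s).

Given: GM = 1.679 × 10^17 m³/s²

Convert to SI: a = 5.965 Gm = 5.965e+09 m.
n = √(GM / a³).
n = √(1.679e+17 / (5.965e+09)³) rad/s ≈ 8.894e-07 rad/s.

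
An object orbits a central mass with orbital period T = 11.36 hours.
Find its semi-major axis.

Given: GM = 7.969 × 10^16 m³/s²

Convert to SI: T = 11.36 hours = 40896 s.
Invert Kepler's third law: a = (GM · T² / (4π²))^(1/3).
Substituting T = 40896 s and GM = 7.969e+16 m³/s²:
a = (7.969e+16 · (40896)² / (4π²))^(1/3) m
a ≈ 1.5e+08 m = 150 Mm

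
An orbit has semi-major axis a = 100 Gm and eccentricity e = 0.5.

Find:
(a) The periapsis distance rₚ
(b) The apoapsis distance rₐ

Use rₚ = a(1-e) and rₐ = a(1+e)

Convert to SI: a = 100 Gm = 1e+11 m.
(a) rₚ = a(1 − e) = 1e+11 · (1 − 0.5) = 1e+11 · 0.5 ≈ 5e+10 m = 50 Gm.
(b) rₐ = a(1 + e) = 1e+11 · (1 + 0.5) = 1e+11 · 1.5 ≈ 1.5e+11 m = 150 Gm.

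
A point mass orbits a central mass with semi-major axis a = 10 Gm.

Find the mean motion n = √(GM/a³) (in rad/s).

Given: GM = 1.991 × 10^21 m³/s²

Convert to SI: a = 10 Gm = 1e+10 m.
n = √(GM / a³).
n = √(1.991e+21 / (1e+10)³) rad/s ≈ 4.462e-05 rad/s.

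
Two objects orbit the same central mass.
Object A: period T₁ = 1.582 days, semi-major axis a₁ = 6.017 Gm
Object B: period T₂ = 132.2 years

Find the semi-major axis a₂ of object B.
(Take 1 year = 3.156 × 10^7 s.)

Convert to SI: T₁ = 1.582 days = 136685 s; a₁ = 6.017 Gm = 6.017e+09 m; T₂ = 132.2 years = 4.17223e+09 s.
Kepler's third law: (T₁/T₂)² = (a₁/a₂)³ ⇒ a₂ = a₁ · (T₂/T₁)^(2/3).
T₂/T₁ = 4.17223e+09 / 136685 = 30524.5.
a₂ = 6.017e+09 · (30524.5)^(2/3) m ≈ 5.877e+12 m = 5.877 Tm.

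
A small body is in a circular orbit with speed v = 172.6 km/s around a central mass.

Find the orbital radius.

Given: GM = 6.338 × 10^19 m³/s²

Convert to SI: v = 172.6 km/s = 172600 m/s.
For a circular orbit, v² = GM / r, so r = GM / v².
r = 6.338e+19 / (172600)² m ≈ 2.128e+09 m = 2.128 Gm.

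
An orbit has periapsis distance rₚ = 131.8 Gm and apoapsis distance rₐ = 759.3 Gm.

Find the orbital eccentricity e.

Convert to SI: rₚ = 131.8 Gm = 1.318e+11 m; rₐ = 759.3 Gm = 7.593e+11 m.
e = (rₐ − rₚ) / (rₐ + rₚ).
e = (7.593e+11 − 1.318e+11) / (7.593e+11 + 1.318e+11) = 6.275e+11 / 8.911e+11 ≈ 0.7042.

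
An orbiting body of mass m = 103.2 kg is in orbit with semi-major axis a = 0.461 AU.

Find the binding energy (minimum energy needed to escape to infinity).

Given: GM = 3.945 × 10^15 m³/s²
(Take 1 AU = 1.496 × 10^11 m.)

Convert to SI: a = 0.461 AU = 6.89656e+10 m.
Total orbital energy is E = −GMm/(2a); binding energy is E_bind = −E = GMm/(2a).
E_bind = 3.945e+15 · 103.2 / (2 · 6.89656e+10) J ≈ 2.952e+06 J = 2.952 MJ.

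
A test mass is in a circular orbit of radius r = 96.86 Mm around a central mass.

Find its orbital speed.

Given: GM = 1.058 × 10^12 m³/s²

Convert to SI: r = 96.86 Mm = 9.686e+07 m.
For a circular orbit, gravity supplies the centripetal force, so v = √(GM / r).
v = √(1.058e+12 / 9.686e+07) m/s ≈ 104.5 m/s = 104.5 m/s.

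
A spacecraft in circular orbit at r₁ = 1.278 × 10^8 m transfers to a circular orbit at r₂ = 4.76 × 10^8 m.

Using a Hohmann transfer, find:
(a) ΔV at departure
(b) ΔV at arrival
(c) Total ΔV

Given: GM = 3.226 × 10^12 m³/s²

Transfer semi-major axis: a_t = (r₁ + r₂)/2 = (1.278e+08 + 4.76e+08)/2 = 3.019e+08 m.
Circular speeds: v₁ = √(GM/r₁) = 158.879 m/s, v₂ = √(GM/r₂) = 82.3244 m/s.
Transfer speeds (vis-viva v² = GM(2/r − 1/a_t)): v₁ᵗ = 199.498 m/s, v₂ᵗ = 53.5627 m/s.
(a) ΔV₁ = |v₁ᵗ − v₁| ≈ 40.62 m/s = 40.62 m/s.
(b) ΔV₂ = |v₂ − v₂ᵗ| ≈ 28.76 m/s = 28.76 m/s.
(c) ΔV_total = ΔV₁ + ΔV₂ ≈ 69.38 m/s = 69.38 m/s.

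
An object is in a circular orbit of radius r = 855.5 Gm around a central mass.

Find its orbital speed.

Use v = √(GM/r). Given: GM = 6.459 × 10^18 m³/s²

Convert to SI: r = 855.5 Gm = 8.555e+11 m.
For a circular orbit, gravity supplies the centripetal force, so v = √(GM / r).
v = √(6.459e+18 / 8.555e+11) m/s ≈ 2748 m/s = 2.748 km/s.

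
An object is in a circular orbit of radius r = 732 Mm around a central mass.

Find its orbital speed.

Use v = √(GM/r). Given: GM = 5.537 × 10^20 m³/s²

Convert to SI: r = 732 Mm = 7.32e+08 m.
For a circular orbit, gravity supplies the centripetal force, so v = √(GM / r).
v = √(5.537e+20 / 7.32e+08) m/s ≈ 8.697e+05 m/s = 869.7 km/s.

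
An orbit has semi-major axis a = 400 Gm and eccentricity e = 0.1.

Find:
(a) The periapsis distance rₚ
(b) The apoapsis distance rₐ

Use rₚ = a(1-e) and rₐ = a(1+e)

Convert to SI: a = 400 Gm = 4e+11 m.
(a) rₚ = a(1 − e) = 4e+11 · (1 − 0.1) = 4e+11 · 0.9 ≈ 3.6e+11 m = 360 Gm.
(b) rₐ = a(1 + e) = 4e+11 · (1 + 0.1) = 4e+11 · 1.1 ≈ 4.4e+11 m = 440 Gm.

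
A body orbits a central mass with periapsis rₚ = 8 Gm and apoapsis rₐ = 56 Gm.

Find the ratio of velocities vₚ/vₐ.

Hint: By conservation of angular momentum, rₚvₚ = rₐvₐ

Convert to SI: rₚ = 8 Gm = 8e+09 m; rₐ = 56 Gm = 5.6e+10 m.
Conservation of angular momentum gives rₚvₚ = rₐvₐ, so vₚ/vₐ = rₐ/rₚ.
vₚ/vₐ = 5.6e+10 / 8e+09 ≈ 7.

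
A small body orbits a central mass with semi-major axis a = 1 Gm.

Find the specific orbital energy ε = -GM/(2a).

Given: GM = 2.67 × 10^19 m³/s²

Convert to SI: a = 1 Gm = 1e+09 m.
ε = −GM / (2a).
ε = −2.67e+19 / (2 · 1e+09) J/kg ≈ -1.335e+10 J/kg = -13.35 GJ/kg.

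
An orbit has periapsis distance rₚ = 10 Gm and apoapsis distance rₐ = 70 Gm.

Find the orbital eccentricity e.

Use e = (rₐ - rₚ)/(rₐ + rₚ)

Convert to SI: rₚ = 10 Gm = 1e+10 m; rₐ = 70 Gm = 7e+10 m.
e = (rₐ − rₚ) / (rₐ + rₚ).
e = (7e+10 − 1e+10) / (7e+10 + 1e+10) = 6e+10 / 8e+10 ≈ 0.75.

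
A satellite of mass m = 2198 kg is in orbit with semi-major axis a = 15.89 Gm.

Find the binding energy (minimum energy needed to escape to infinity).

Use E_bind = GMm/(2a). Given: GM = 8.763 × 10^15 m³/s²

Convert to SI: a = 15.89 Gm = 1.589e+10 m.
Total orbital energy is E = −GMm/(2a); binding energy is E_bind = −E = GMm/(2a).
E_bind = 8.763e+15 · 2198 / (2 · 1.589e+10) J ≈ 6.061e+08 J = 606.1 MJ.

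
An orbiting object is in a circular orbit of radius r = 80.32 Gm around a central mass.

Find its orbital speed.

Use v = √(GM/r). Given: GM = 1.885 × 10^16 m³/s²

Convert to SI: r = 80.32 Gm = 8.032e+10 m.
For a circular orbit, gravity supplies the centripetal force, so v = √(GM / r).
v = √(1.885e+16 / 8.032e+10) m/s ≈ 484.4 m/s = 484.4 m/s.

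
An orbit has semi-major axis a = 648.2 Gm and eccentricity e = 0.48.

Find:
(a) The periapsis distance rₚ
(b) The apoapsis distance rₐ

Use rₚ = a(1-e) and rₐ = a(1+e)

Convert to SI: a = 648.2 Gm = 6.482e+11 m.
(a) rₚ = a(1 − e) = 6.482e+11 · (1 − 0.48) = 6.482e+11 · 0.52 ≈ 3.371e+11 m = 337.1 Gm.
(b) rₐ = a(1 + e) = 6.482e+11 · (1 + 0.48) = 6.482e+11 · 1.48 ≈ 9.593e+11 m = 959.3 Gm.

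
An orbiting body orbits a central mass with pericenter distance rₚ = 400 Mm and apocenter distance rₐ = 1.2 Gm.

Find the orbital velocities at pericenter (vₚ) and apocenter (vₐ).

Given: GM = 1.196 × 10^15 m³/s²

Convert to SI: rₚ = 400 Mm = 4e+08 m; rₐ = 1.2 Gm = 1.2e+09 m.
Use the vis-viva equation v² = GM(2/r − 1/a) with a = (rₚ + rₐ)/2 = (4e+08 + 1.2e+09)/2 = 8e+08 m.
vₚ = √(GM · (2/rₚ − 1/a)) = √(1.196e+15 · (2/4e+08 − 1/8e+08)) m/s ≈ 2118 m/s = 2.118 km/s.
vₐ = √(GM · (2/rₐ − 1/a)) = √(1.196e+15 · (2/1.2e+09 − 1/8e+08)) m/s ≈ 705.9 m/s = 705.9 m/s.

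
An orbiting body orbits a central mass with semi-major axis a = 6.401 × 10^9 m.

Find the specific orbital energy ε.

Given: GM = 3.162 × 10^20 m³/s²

ε = −GM / (2a).
ε = −3.162e+20 / (2 · 6.401e+09) J/kg ≈ -2.47e+10 J/kg = -24.7 GJ/kg.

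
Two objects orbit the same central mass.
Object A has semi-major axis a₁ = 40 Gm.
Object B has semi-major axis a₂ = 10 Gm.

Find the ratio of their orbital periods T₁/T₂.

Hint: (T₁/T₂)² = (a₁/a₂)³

Convert to SI: a₁ = 40 Gm = 4e+10 m; a₂ = 10 Gm = 1e+10 m.
From Kepler's third law, (T₁/T₂)² = (a₁/a₂)³, so T₁/T₂ = (a₁/a₂)^(3/2).
a₁/a₂ = 4e+10 / 1e+10 = 4.
T₁/T₂ = (4)^(3/2) ≈ 8.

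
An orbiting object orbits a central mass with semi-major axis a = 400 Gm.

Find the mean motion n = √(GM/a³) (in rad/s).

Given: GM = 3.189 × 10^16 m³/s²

Convert to SI: a = 400 Gm = 4e+11 m.
n = √(GM / a³).
n = √(3.189e+16 / (4e+11)³) rad/s ≈ 7.059e-10 rad/s.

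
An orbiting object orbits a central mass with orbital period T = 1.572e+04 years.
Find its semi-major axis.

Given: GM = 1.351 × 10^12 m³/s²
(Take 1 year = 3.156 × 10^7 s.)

Convert to SI: T = 1.572e+04 years = 4.96123e+11 s.
Invert Kepler's third law: a = (GM · T² / (4π²))^(1/3).
Substituting T = 4.96123e+11 s and GM = 1.351e+12 m³/s²:
a = (1.351e+12 · (4.96123e+11)² / (4π²))^(1/3) m
a ≈ 2.035e+11 m = 203.5 Gm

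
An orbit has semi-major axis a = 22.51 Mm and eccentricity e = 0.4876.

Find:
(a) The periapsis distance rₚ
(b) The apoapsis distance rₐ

Convert to SI: a = 22.51 Mm = 2.251e+07 m.
(a) rₚ = a(1 − e) = 2.251e+07 · (1 − 0.4876) = 2.251e+07 · 0.5124 ≈ 1.153e+07 m = 11.53 Mm.
(b) rₐ = a(1 + e) = 2.251e+07 · (1 + 0.4876) = 2.251e+07 · 1.4876 ≈ 3.349e+07 m = 33.49 Mm.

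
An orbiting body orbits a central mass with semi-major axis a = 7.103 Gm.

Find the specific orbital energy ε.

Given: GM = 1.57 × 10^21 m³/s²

Convert to SI: a = 7.103 Gm = 7.103e+09 m.
ε = −GM / (2a).
ε = −1.57e+21 / (2 · 7.103e+09) J/kg ≈ -1.105e+11 J/kg = -110.5 GJ/kg.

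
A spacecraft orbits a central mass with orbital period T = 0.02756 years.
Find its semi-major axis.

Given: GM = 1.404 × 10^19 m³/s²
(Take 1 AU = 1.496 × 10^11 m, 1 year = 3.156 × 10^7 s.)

Convert to SI: T = 0.02756 years = 869794 s.
Invert Kepler's third law: a = (GM · T² / (4π²))^(1/3).
Substituting T = 869794 s and GM = 1.404e+19 m³/s²:
a = (1.404e+19 · (869794)² / (4π²))^(1/3) m
a ≈ 6.456e+09 m = 0.04315 AU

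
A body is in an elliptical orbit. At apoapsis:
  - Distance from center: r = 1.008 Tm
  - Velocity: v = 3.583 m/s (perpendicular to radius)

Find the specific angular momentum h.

Convert to SI: r = 1.008 Tm = 1.008e+12 m.
With v perpendicular to r, h = r · v.
h = 1.008e+12 · 3.583 m²/s ≈ 3.612e+12 m²/s.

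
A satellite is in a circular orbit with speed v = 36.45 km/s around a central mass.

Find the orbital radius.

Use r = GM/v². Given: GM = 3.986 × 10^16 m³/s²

Convert to SI: v = 36.45 km/s = 36450 m/s.
For a circular orbit, v² = GM / r, so r = GM / v².
r = 3.986e+16 / (36450)² m ≈ 3e+07 m = 30 Mm.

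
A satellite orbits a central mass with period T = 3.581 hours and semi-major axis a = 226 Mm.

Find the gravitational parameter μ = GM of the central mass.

Convert to SI: T = 3.581 hours = 12891.6 s; a = 226 Mm = 2.26e+08 m.
GM = 4π² · a³ / T².
GM = 4π² · (2.26e+08)³ / (12891.6)² m³/s² ≈ 2.742e+18 m³/s² = 2.742 × 10^18 m³/s².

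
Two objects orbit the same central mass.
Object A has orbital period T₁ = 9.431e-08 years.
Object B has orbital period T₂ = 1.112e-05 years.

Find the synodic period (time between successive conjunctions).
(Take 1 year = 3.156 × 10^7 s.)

Convert to SI: T₁ = 9.431e-08 years = 2.97642 s; T₂ = 1.112e-05 years = 350.947 s.
T_syn = |T₁ · T₂ / (T₁ − T₂)|.
T_syn = |2.97642 · 350.947 / (2.97642 − 350.947)| s ≈ 3.002 s = 9.512e-08 years.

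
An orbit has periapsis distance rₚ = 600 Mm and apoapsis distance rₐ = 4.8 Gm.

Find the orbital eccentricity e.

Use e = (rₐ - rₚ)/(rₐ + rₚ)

Convert to SI: rₚ = 600 Mm = 6e+08 m; rₐ = 4.8 Gm = 4.8e+09 m.
e = (rₐ − rₚ) / (rₐ + rₚ).
e = (4.8e+09 − 6e+08) / (4.8e+09 + 6e+08) = 4.2e+09 / 5.4e+09 ≈ 0.7778.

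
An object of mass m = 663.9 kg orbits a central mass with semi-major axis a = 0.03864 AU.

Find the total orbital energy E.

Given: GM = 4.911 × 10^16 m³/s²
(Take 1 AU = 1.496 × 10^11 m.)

Convert to SI: a = 0.03864 AU = 5.78054e+09 m.
E = −GMm / (2a).
E = −4.911e+16 · 663.9 / (2 · 5.78054e+09) J ≈ -2.82e+09 J = -2.82 GJ.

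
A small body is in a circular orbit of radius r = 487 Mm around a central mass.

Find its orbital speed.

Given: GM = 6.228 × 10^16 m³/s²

Convert to SI: r = 487 Mm = 4.87e+08 m.
For a circular orbit, gravity supplies the centripetal force, so v = √(GM / r).
v = √(6.228e+16 / 4.87e+08) m/s ≈ 1.131e+04 m/s = 11.31 km/s.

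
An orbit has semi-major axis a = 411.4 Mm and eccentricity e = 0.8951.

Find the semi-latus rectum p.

Convert to SI: a = 411.4 Mm = 4.114e+08 m.
p = a (1 − e²).
p = 4.114e+08 · (1 − (0.8951)²) = 4.114e+08 · 0.198796 ≈ 8.178e+07 m = 81.78 Mm.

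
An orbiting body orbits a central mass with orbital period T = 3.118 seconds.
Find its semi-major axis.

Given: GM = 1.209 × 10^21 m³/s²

Invert Kepler's third law: a = (GM · T² / (4π²))^(1/3).
Substituting T = 3.118 s and GM = 1.209e+21 m³/s²:
a = (1.209e+21 · (3.118)² / (4π²))^(1/3) m
a ≈ 6.677e+06 m = 6.677 Mm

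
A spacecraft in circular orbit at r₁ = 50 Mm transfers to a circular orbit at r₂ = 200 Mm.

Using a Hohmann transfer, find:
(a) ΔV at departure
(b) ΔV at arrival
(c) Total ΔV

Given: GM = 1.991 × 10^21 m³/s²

Convert to SI: r₁ = 50 Mm = 5e+07 m; r₂ = 200 Mm = 2e+08 m.
Transfer semi-major axis: a_t = (r₁ + r₂)/2 = (5e+07 + 2e+08)/2 = 1.25e+08 m.
Circular speeds: v₁ = √(GM/r₁) = 6.31031e+06 m/s, v₂ = √(GM/r₂) = 3.15515e+06 m/s.
Transfer speeds (vis-viva v² = GM(2/r − 1/a_t)): v₁ᵗ = 7.98198e+06 m/s, v₂ᵗ = 1.99549e+06 m/s.
(a) ΔV₁ = |v₁ᵗ − v₁| ≈ 1.672e+06 m/s = 1672 km/s.
(b) ΔV₂ = |v₂ − v₂ᵗ| ≈ 1.16e+06 m/s = 1160 km/s.
(c) ΔV_total = ΔV₁ + ΔV₂ ≈ 2.831e+06 m/s = 2831 km/s.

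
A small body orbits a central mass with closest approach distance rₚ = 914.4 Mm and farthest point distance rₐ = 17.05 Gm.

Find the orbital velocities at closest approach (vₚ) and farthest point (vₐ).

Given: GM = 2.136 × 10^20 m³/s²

Convert to SI: rₚ = 914.4 Mm = 9.144e+08 m; rₐ = 17.05 Gm = 1.705e+10 m.
Use the vis-viva equation v² = GM(2/r − 1/a) with a = (rₚ + rₐ)/2 = (9.144e+08 + 1.705e+10)/2 = 8.9822e+09 m.
vₚ = √(GM · (2/rₚ − 1/a)) = √(2.136e+20 · (2/9.144e+08 − 1/8.9822e+09)) m/s ≈ 6.659e+05 m/s = 665.9 km/s.
vₐ = √(GM · (2/rₐ − 1/a)) = √(2.136e+20 · (2/1.705e+10 − 1/8.9822e+09)) m/s ≈ 3.571e+04 m/s = 35.71 km/s.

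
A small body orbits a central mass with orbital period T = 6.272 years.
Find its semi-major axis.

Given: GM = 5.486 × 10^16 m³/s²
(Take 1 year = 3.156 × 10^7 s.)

Convert to SI: T = 6.272 years = 1.97944e+08 s.
Invert Kepler's third law: a = (GM · T² / (4π²))^(1/3).
Substituting T = 1.97944e+08 s and GM = 5.486e+16 m³/s²:
a = (5.486e+16 · (1.97944e+08)² / (4π²))^(1/3) m
a ≈ 3.79e+10 m = 37.9 Gm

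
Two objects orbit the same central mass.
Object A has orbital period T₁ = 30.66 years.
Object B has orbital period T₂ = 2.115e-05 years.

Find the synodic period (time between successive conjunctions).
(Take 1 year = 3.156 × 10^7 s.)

Convert to SI: T₁ = 30.66 years = 9.6763e+08 s; T₂ = 2.115e-05 years = 667.494 s.
T_syn = |T₁ · T₂ / (T₁ − T₂)|.
T_syn = |9.6763e+08 · 667.494 / (9.6763e+08 − 667.494)| s ≈ 667.5 s = 2.115e-05 years.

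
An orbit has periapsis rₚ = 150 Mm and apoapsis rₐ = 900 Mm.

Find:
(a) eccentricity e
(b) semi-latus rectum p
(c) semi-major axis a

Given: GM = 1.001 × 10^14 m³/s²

Convert to SI: rₚ = 150 Mm = 1.5e+08 m; rₐ = 900 Mm = 9e+08 m.
(a) e = (rₐ − rₚ)/(rₐ + rₚ) = (9e+08 − 1.5e+08)/(9e+08 + 1.5e+08) ≈ 0.7143
(b) From a = (rₚ + rₐ)/2 = 5.25e+08 m and e = (rₐ − rₚ)/(rₐ + rₚ) = 0.714286, p = a(1 − e²) = 5.25e+08 · (1 − (0.714286)²) ≈ 2.571e+08 m
(c) a = (rₚ + rₐ)/2 = (1.5e+08 + 9e+08)/2 ≈ 5.25e+08 m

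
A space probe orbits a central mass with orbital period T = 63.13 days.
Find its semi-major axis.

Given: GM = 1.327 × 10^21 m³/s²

Convert to SI: T = 63.13 days = 5.45443e+06 s.
Invert Kepler's third law: a = (GM · T² / (4π²))^(1/3).
Substituting T = 5.45443e+06 s and GM = 1.327e+21 m³/s²:
a = (1.327e+21 · (5.45443e+06)² / (4π²))^(1/3) m
a ≈ 1e+11 m = 100 Gm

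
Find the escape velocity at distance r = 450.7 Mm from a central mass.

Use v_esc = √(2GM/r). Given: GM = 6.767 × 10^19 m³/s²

Convert to SI: r = 450.7 Mm = 4.507e+08 m.
Escape velocity comes from setting total energy to zero: ½v² − GM/r = 0 ⇒ v_esc = √(2GM / r).
v_esc = √(2 · 6.767e+19 / 4.507e+08) m/s ≈ 5.48e+05 m/s = 548 km/s.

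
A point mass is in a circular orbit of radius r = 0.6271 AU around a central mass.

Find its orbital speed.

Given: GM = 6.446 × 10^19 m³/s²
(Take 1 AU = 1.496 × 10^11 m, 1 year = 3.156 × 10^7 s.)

Convert to SI: r = 0.6271 AU = 9.38142e+10 m.
For a circular orbit, gravity supplies the centripetal force, so v = √(GM / r).
v = √(6.446e+19 / 9.38142e+10) m/s ≈ 2.621e+04 m/s = 5.53 AU/year.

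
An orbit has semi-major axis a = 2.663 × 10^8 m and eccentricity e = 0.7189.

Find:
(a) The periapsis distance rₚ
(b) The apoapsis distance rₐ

(a) rₚ = a(1 − e) = 2.663e+08 · (1 − 0.7189) = 2.663e+08 · 0.2811 ≈ 7.486e+07 m = 7.486 × 10^7 m.
(b) rₐ = a(1 + e) = 2.663e+08 · (1 + 0.7189) = 2.663e+08 · 1.7189 ≈ 4.577e+08 m = 4.577 × 10^8 m.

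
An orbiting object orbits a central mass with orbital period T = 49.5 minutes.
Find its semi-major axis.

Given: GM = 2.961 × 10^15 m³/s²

Convert to SI: T = 49.5 minutes = 2970 s.
Invert Kepler's third law: a = (GM · T² / (4π²))^(1/3).
Substituting T = 2970 s and GM = 2.961e+15 m³/s²:
a = (2.961e+15 · (2970)² / (4π²))^(1/3) m
a ≈ 8.714e+06 m = 8.714 × 10^6 m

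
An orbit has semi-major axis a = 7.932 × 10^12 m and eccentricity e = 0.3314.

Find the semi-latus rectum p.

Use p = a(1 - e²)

p = a (1 − e²).
p = 7.932e+12 · (1 − (0.3314)²) = 7.932e+12 · 0.890174 ≈ 7.061e+12 m = 7.061 × 10^12 m.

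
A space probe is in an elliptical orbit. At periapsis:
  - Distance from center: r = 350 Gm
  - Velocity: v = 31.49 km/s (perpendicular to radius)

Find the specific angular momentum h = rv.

Convert to SI: r = 350 Gm = 3.5e+11 m; v = 31.49 km/s = 31490 m/s.
With v perpendicular to r, h = r · v.
h = 3.5e+11 · 31490 m²/s ≈ 1.102e+16 m²/s.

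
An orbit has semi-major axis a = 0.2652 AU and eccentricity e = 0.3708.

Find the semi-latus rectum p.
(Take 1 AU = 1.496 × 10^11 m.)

Convert to SI: a = 0.2652 AU = 3.96739e+10 m.
p = a (1 − e²).
p = 3.96739e+10 · (1 − (0.3708)²) = 3.96739e+10 · 0.862507 ≈ 3.422e+10 m = 0.2287 AU.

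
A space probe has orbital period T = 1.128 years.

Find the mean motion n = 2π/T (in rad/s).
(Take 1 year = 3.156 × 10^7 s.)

Convert to SI: T = 1.128 years = 3.55997e+07 s.
n = 2π / T.
n = 2π / 3.55997e+07 s ≈ 1.765e-07 rad/s.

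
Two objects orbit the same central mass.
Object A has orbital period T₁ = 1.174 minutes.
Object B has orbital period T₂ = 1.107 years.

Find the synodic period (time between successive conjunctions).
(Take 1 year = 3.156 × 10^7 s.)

Convert to SI: T₁ = 1.174 minutes = 70.44 s; T₂ = 1.107 years = 3.49369e+07 s.
T_syn = |T₁ · T₂ / (T₁ − T₂)|.
T_syn = |70.44 · 3.49369e+07 / (70.44 − 3.49369e+07)| s ≈ 70.44 s = 1.174 minutes.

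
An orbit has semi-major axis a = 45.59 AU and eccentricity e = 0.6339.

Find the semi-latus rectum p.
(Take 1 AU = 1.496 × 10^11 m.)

Convert to SI: a = 45.59 AU = 6.82026e+12 m.
p = a (1 − e²).
p = 6.82026e+12 · (1 − (0.6339)²) = 6.82026e+12 · 0.598171 ≈ 4.08e+12 m = 27.27 AU.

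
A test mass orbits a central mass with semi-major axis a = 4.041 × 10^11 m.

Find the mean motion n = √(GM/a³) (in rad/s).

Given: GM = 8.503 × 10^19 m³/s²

n = √(GM / a³).
n = √(8.503e+19 / (4.041e+11)³) rad/s ≈ 3.59e-08 rad/s.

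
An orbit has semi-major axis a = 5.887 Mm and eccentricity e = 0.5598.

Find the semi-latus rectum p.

Convert to SI: a = 5.887 Mm = 5.887e+06 m.
p = a (1 − e²).
p = 5.887e+06 · (1 − (0.5598)²) = 5.887e+06 · 0.686624 ≈ 4.042e+06 m = 4.042 Mm.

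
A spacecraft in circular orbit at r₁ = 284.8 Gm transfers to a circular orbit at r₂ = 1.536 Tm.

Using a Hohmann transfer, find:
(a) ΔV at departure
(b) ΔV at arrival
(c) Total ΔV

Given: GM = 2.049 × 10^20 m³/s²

Convert to SI: r₁ = 284.8 Gm = 2.848e+11 m; r₂ = 1.536 Tm = 1.536e+12 m.
Transfer semi-major axis: a_t = (r₁ + r₂)/2 = (2.848e+11 + 1.536e+12)/2 = 9.104e+11 m.
Circular speeds: v₁ = √(GM/r₁) = 26822.6 m/s, v₂ = √(GM/r₂) = 11549.8 m/s.
Transfer speeds (vis-viva v² = GM(2/r − 1/a_t)): v₁ᵗ = 34840.2 m/s, v₂ᵗ = 6459.95 m/s.
(a) ΔV₁ = |v₁ᵗ − v₁| ≈ 8018 m/s = 8.018 km/s.
(b) ΔV₂ = |v₂ − v₂ᵗ| ≈ 5090 m/s = 5.09 km/s.
(c) ΔV_total = ΔV₁ + ΔV₂ ≈ 1.311e+04 m/s = 13.11 km/s.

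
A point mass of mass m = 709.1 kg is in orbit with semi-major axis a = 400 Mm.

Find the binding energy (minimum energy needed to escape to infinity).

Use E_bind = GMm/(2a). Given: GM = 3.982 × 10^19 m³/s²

Convert to SI: a = 400 Mm = 4e+08 m.
Total orbital energy is E = −GMm/(2a); binding energy is E_bind = −E = GMm/(2a).
E_bind = 3.982e+19 · 709.1 / (2 · 4e+08) J ≈ 3.53e+13 J = 35.3 TJ.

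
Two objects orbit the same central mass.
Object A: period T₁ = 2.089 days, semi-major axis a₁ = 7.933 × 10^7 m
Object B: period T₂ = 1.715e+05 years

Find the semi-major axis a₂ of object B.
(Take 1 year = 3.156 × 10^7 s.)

Convert to SI: T₁ = 2.089 days = 180490 s; T₂ = 1.715e+05 years = 5.41254e+12 s.
Kepler's third law: (T₁/T₂)² = (a₁/a₂)³ ⇒ a₂ = a₁ · (T₂/T₁)^(2/3).
T₂/T₁ = 5.41254e+12 / 180490 = 2.99881e+07.
a₂ = 7.933e+07 · (2.99881e+07)^(2/3) m ≈ 7.657e+12 m = 7.657 × 10^12 m.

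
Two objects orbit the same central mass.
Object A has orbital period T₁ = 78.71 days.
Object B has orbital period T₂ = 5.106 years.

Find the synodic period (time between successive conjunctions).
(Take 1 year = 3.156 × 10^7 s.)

Convert to SI: T₁ = 78.71 days = 6.80054e+06 s; T₂ = 5.106 years = 1.61145e+08 s.
T_syn = |T₁ · T₂ / (T₁ − T₂)|.
T_syn = |6.80054e+06 · 1.61145e+08 / (6.80054e+06 − 1.61145e+08)| s ≈ 7.1e+06 s = 82.18 days.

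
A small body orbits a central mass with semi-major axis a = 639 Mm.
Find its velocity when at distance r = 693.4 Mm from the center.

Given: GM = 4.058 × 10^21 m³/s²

Convert to SI: a = 639 Mm = 6.39e+08 m; r = 693.4 Mm = 6.934e+08 m.
Vis-viva: v = √(GM · (2/r − 1/a)).
2/r − 1/a = 2/6.934e+08 − 1/6.39e+08 = 1.31939e-09 m⁻¹.
v = √(4.058e+21 · 1.31939e-09) m/s ≈ 2.314e+06 m/s = 2314 km/s.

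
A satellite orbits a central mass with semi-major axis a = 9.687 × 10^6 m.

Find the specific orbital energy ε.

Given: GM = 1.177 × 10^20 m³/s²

ε = −GM / (2a).
ε = −1.177e+20 / (2 · 9.687e+06) J/kg ≈ -6.075e+12 J/kg = -6075 GJ/kg.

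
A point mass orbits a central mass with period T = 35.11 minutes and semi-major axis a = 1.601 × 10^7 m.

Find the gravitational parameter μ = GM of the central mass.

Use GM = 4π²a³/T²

Convert to SI: T = 35.11 minutes = 2106.6 s.
GM = 4π² · a³ / T².
GM = 4π² · (1.601e+07)³ / (2106.6)² m³/s² ≈ 3.651e+16 m³/s² = 3.651 × 10^16 m³/s².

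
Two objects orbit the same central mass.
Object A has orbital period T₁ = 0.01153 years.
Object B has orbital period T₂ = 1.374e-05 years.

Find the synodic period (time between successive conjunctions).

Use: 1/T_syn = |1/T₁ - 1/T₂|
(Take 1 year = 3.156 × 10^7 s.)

Convert to SI: T₁ = 0.01153 years = 363887 s; T₂ = 1.374e-05 years = 433.634 s.
T_syn = |T₁ · T₂ / (T₁ − T₂)|.
T_syn = |363887 · 433.634 / (363887 − 433.634)| s ≈ 434.2 s = 1.376e-05 years.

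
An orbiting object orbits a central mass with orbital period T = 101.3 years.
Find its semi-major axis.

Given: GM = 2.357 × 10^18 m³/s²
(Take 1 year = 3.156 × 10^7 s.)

Convert to SI: T = 101.3 years = 3.19703e+09 s.
Invert Kepler's third law: a = (GM · T² / (4π²))^(1/3).
Substituting T = 3.19703e+09 s and GM = 2.357e+18 m³/s²:
a = (2.357e+18 · (3.19703e+09)² / (4π²))^(1/3) m
a ≈ 8.482e+11 m = 848.2 Gm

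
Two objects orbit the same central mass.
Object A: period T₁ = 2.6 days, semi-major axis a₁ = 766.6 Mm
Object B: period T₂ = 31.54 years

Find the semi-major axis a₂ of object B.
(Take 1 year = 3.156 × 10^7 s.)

Convert to SI: T₁ = 2.6 days = 224640 s; a₁ = 766.6 Mm = 7.666e+08 m; T₂ = 31.54 years = 9.95402e+08 s.
Kepler's third law: (T₁/T₂)² = (a₁/a₂)³ ⇒ a₂ = a₁ · (T₂/T₁)^(2/3).
T₂/T₁ = 9.95402e+08 / 224640 = 4431.1.
a₂ = 7.666e+08 · (4431.1)^(2/3) m ≈ 2.068e+11 m = 206.8 Gm.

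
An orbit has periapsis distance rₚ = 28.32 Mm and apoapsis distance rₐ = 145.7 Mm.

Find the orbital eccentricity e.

Convert to SI: rₚ = 28.32 Mm = 2.832e+07 m; rₐ = 145.7 Mm = 1.457e+08 m.
e = (rₐ − rₚ) / (rₐ + rₚ).
e = (1.457e+08 − 2.832e+07) / (1.457e+08 + 2.832e+07) = 1.1738e+08 / 1.7402e+08 ≈ 0.6745.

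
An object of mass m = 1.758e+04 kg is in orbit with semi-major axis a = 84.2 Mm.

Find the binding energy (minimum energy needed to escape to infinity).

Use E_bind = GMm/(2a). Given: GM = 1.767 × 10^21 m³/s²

Convert to SI: a = 84.2 Mm = 8.42e+07 m.
Total orbital energy is E = −GMm/(2a); binding energy is E_bind = −E = GMm/(2a).
E_bind = 1.767e+21 · 1.758e+04 / (2 · 8.42e+07) J ≈ 1.845e+17 J = 184.5 PJ.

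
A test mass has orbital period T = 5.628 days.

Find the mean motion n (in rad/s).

Convert to SI: T = 5.628 days = 486259 s.
n = 2π / T.
n = 2π / 486259 s ≈ 1.292e-05 rad/s.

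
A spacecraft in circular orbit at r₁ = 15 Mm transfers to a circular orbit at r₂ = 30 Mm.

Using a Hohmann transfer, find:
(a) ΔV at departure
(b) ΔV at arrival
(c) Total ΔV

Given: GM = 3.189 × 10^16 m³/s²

Convert to SI: r₁ = 15 Mm = 1.5e+07 m; r₂ = 30 Mm = 3e+07 m.
Transfer semi-major axis: a_t = (r₁ + r₂)/2 = (1.5e+07 + 3e+07)/2 = 2.25e+07 m.
Circular speeds: v₁ = √(GM/r₁) = 46108.6 m/s, v₂ = √(GM/r₂) = 32603.7 m/s.
Transfer speeds (vis-viva v² = GM(2/r − 1/a_t)): v₁ᵗ = 53241.6 m/s, v₂ᵗ = 26620.8 m/s.
(a) ΔV₁ = |v₁ᵗ − v₁| ≈ 7133 m/s = 7.133 km/s.
(b) ΔV₂ = |v₂ − v₂ᵗ| ≈ 5983 m/s = 5.983 km/s.
(c) ΔV_total = ΔV₁ + ΔV₂ ≈ 1.312e+04 m/s = 13.12 km/s.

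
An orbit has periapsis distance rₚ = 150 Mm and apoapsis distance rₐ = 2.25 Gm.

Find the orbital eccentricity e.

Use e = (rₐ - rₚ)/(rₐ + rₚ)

Convert to SI: rₚ = 150 Mm = 1.5e+08 m; rₐ = 2.25 Gm = 2.25e+09 m.
e = (rₐ − rₚ) / (rₐ + rₚ).
e = (2.25e+09 − 1.5e+08) / (2.25e+09 + 1.5e+08) = 2.1e+09 / 2.4e+09 ≈ 0.875.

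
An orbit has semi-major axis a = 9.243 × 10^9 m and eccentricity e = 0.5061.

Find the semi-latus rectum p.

p = a (1 − e²).
p = 9.243e+09 · (1 − (0.5061)²) = 9.243e+09 · 0.743863 ≈ 6.876e+09 m = 6.876 × 10^9 m.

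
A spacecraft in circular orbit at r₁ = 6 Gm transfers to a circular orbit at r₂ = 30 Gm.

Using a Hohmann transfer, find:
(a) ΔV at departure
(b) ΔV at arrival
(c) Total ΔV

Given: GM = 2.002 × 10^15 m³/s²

Convert to SI: r₁ = 6 Gm = 6e+09 m; r₂ = 30 Gm = 3e+10 m.
Transfer semi-major axis: a_t = (r₁ + r₂)/2 = (6e+09 + 3e+10)/2 = 1.8e+10 m.
Circular speeds: v₁ = √(GM/r₁) = 577.639 m/s, v₂ = √(GM/r₂) = 258.328 m/s.
Transfer speeds (vis-viva v² = GM(2/r − 1/a_t)): v₁ᵗ = 745.729 m/s, v₂ᵗ = 149.146 m/s.
(a) ΔV₁ = |v₁ᵗ − v₁| ≈ 168.1 m/s = 168.1 m/s.
(b) ΔV₂ = |v₂ − v₂ᵗ| ≈ 109.2 m/s = 109.2 m/s.
(c) ΔV_total = ΔV₁ + ΔV₂ ≈ 277.3 m/s = 277.3 m/s.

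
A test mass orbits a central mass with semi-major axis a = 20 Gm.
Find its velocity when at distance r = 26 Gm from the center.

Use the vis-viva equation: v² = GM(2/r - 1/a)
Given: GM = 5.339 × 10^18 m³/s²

Convert to SI: a = 20 Gm = 2e+10 m; r = 26 Gm = 2.6e+10 m.
Vis-viva: v = √(GM · (2/r − 1/a)).
2/r − 1/a = 2/2.6e+10 − 1/2e+10 = 2.69231e-11 m⁻¹.
v = √(5.339e+18 · 2.69231e-11) m/s ≈ 1.199e+04 m/s = 11.99 km/s.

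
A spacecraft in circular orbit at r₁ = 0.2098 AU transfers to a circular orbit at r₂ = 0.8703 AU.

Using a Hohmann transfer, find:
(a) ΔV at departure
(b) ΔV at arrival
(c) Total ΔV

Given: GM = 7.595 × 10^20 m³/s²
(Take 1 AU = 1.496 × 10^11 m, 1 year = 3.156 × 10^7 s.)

Convert to SI: r₁ = 0.2098 AU = 3.13861e+10 m; r₂ = 0.8703 AU = 1.30197e+11 m.
Transfer semi-major axis: a_t = (r₁ + r₂)/2 = (3.13861e+10 + 1.30197e+11)/2 = 8.07915e+10 m.
Circular speeds: v₁ = √(GM/r₁) = 155559 m/s, v₂ = √(GM/r₂) = 76377.2 m/s.
Transfer speeds (vis-viva v² = GM(2/r − 1/a_t)): v₁ᵗ = 197475 m/s, v₂ᵗ = 47604.6 m/s.
(a) ΔV₁ = |v₁ᵗ − v₁| ≈ 4.192e+04 m/s = 8.843 AU/year.
(b) ΔV₂ = |v₂ − v₂ᵗ| ≈ 2.877e+04 m/s = 6.07 AU/year.
(c) ΔV_total = ΔV₁ + ΔV₂ ≈ 7.069e+04 m/s = 14.91 AU/year.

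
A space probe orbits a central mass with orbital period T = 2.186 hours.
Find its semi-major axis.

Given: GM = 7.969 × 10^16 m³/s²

Convert to SI: T = 2.186 hours = 7869.6 s.
Invert Kepler's third law: a = (GM · T² / (4π²))^(1/3).
Substituting T = 7869.6 s and GM = 7.969e+16 m³/s²:
a = (7.969e+16 · (7869.6)² / (4π²))^(1/3) m
a ≈ 5e+07 m = 50 Mm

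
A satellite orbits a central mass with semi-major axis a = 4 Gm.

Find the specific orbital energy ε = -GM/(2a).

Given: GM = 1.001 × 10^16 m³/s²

Convert to SI: a = 4 Gm = 4e+09 m.
ε = −GM / (2a).
ε = −1.001e+16 / (2 · 4e+09) J/kg ≈ -1.251e+06 J/kg = -1.251 MJ/kg.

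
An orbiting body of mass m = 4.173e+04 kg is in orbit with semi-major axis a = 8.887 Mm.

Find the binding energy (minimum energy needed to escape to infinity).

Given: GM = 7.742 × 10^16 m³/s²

Convert to SI: a = 8.887 Mm = 8.887e+06 m.
Total orbital energy is E = −GMm/(2a); binding energy is E_bind = −E = GMm/(2a).
E_bind = 7.742e+16 · 4.173e+04 / (2 · 8.887e+06) J ≈ 1.818e+14 J = 181.8 TJ.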